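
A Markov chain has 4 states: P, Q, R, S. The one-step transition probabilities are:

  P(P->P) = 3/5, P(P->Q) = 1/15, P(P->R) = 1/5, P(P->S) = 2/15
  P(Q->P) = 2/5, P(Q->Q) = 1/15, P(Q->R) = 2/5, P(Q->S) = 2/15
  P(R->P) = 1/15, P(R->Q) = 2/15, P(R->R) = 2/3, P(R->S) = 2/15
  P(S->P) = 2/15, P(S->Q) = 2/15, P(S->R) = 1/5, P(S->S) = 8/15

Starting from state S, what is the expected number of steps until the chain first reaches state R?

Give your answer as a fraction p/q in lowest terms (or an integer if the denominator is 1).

Let h_i = expected steps to first reach R from state i.
Boundary: h_R = 0.
First-step equations for the other states:
  h_P = 1 + 3/5*h_P + 1/15*h_Q + 1/5*h_R + 2/15*h_S
  h_Q = 1 + 2/5*h_P + 1/15*h_Q + 2/5*h_R + 2/15*h_S
  h_S = 1 + 2/15*h_P + 2/15*h_Q + 1/5*h_R + 8/15*h_S

Substituting h_R = 0 and rearranging gives the linear system (I - Q) h = 1:
  [2/5, -1/15, -2/15] . (h_P, h_Q, h_S) = 1
  [-2/5, 14/15, -2/15] . (h_P, h_Q, h_S) = 1
  [-2/15, -2/15, 7/15] . (h_P, h_Q, h_S) = 1

Solving yields:
  h_P = 675/146
  h_Q = 270/73
  h_S = 330/73

Starting state is S, so the expected hitting time is h_S = 330/73.

Answer: 330/73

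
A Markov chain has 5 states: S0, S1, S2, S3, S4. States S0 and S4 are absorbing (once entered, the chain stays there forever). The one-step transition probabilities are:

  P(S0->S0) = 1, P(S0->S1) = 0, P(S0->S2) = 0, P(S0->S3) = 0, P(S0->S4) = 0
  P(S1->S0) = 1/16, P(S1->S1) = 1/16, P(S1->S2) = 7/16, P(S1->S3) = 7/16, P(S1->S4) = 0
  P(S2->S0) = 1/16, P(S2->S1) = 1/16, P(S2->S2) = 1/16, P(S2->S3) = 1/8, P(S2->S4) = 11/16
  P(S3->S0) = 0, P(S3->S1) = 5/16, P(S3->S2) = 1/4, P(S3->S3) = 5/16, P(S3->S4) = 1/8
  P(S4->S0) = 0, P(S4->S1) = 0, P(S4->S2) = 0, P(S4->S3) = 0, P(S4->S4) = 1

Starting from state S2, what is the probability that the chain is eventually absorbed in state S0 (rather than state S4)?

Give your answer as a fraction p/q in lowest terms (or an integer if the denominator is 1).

Let a_i = P(absorbed in S0 | start in state i).
Boundary conditions: a_S0 = 1, a_S4 = 0.
For each transient state i, a_i = sum_j P(i->j) * a_j:
  a_S1 = 1/16*a_S0 + 1/16*a_S1 + 7/16*a_S2 + 7/16*a_S3 + 0*a_S4
  a_S2 = 1/16*a_S0 + 1/16*a_S1 + 1/16*a_S2 + 1/8*a_S3 + 11/16*a_S4
  a_S3 = 0*a_S0 + 5/16*a_S1 + 1/4*a_S2 + 5/16*a_S3 + 1/8*a_S4

Substituting a_S0 = 1 and a_S4 = 0, rearrange to (I - Q) a = r where r[i] = P(i -> S0):
  [15/16, -7/16, -7/16] . (a_S1, a_S2, a_S3) = 1/16
  [-1/16, 15/16, -1/8] . (a_S1, a_S2, a_S3) = 1/16
  [-5/16, -1/4, 11/16] . (a_S1, a_S2, a_S3) = 0

Solving yields:
  a_S1 = 262/1655
  a_S2 = 151/1655
  a_S3 = 174/1655

Starting state is S2, so the absorption probability is a_S2 = 151/1655.

Answer: 151/1655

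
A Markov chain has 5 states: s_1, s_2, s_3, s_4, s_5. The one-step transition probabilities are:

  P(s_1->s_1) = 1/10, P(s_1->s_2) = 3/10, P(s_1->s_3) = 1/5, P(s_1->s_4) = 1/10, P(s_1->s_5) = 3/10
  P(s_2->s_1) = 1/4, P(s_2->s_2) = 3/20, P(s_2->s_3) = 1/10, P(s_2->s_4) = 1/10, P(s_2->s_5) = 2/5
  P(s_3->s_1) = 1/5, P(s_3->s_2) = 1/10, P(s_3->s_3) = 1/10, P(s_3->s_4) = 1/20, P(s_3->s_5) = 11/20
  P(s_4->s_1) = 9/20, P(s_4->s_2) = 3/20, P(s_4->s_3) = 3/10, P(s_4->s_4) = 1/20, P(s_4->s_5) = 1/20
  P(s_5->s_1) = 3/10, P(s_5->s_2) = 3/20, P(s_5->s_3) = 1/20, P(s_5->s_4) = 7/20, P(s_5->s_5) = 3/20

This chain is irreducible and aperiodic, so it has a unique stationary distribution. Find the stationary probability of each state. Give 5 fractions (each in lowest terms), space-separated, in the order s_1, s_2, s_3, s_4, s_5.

The stationary distribution satisfies pi = pi * P, i.e.:
  pi_s_1 = 1/10*pi_s_1 + 1/4*pi_s_2 + 1/5*pi_s_3 + 9/20*pi_s_4 + 3/10*pi_s_5
  pi_s_2 = 3/10*pi_s_1 + 3/20*pi_s_2 + 1/10*pi_s_3 + 3/20*pi_s_4 + 3/20*pi_s_5
  pi_s_3 = 1/5*pi_s_1 + 1/10*pi_s_2 + 1/10*pi_s_3 + 3/10*pi_s_4 + 1/20*pi_s_5
  pi_s_4 = 1/10*pi_s_1 + 1/10*pi_s_2 + 1/20*pi_s_3 + 1/20*pi_s_4 + 7/20*pi_s_5
  pi_s_5 = 3/10*pi_s_1 + 2/5*pi_s_2 + 11/20*pi_s_3 + 1/20*pi_s_4 + 3/20*pi_s_5
with normalization: pi_s_1 + pi_s_2 + pi_s_3 + pi_s_4 + pi_s_5 = 1.

Using the first 4 balance equations plus normalization, the linear system A*pi = b is:
  [-9/10, 1/4, 1/5, 9/20, 3/10] . pi = 0
  [3/10, -17/20, 1/10, 3/20, 3/20] . pi = 0
  [1/5, 1/10, -9/10, 3/10, 1/20] . pi = 0
  [1/10, 1/10, 1/20, -19/20, 7/20] . pi = 0
  [1, 1, 1, 1, 1] . pi = 1

Solving yields:
  pi_s_1 = 5473/21904
  pi_s_2 = 3951/21904
  pi_s_3 = 3111/21904
  pi_s_4 = 91/592
  pi_s_5 = 3001/10952

Verification (pi * P):
  5473/21904*1/10 + 3951/21904*1/4 + 3111/21904*1/5 + 91/592*9/20 + 3001/10952*3/10 = 5473/21904 = pi_s_1  (ok)
  5473/21904*3/10 + 3951/21904*3/20 + 3111/21904*1/10 + 91/592*3/20 + 3001/10952*3/20 = 3951/21904 = pi_s_2  (ok)
  5473/21904*1/5 + 3951/21904*1/10 + 3111/21904*1/10 + 91/592*3/10 + 3001/10952*1/20 = 3111/21904 = pi_s_3  (ok)
  5473/21904*1/10 + 3951/21904*1/10 + 3111/21904*1/20 + 91/592*1/20 + 3001/10952*7/20 = 91/592 = pi_s_4  (ok)
  5473/21904*3/10 + 3951/21904*2/5 + 3111/21904*11/20 + 91/592*1/20 + 3001/10952*3/20 = 3001/10952 = pi_s_5  (ok)

Answer: 5473/21904 3951/21904 3111/21904 91/592 3001/10952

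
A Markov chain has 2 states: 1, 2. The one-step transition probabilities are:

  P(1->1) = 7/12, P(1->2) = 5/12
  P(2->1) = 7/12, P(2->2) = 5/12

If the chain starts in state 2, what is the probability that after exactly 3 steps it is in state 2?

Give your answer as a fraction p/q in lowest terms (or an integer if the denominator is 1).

Answer: 5/12

Derivation:
Computing P^3 by repeated multiplication:
P^1 =
  1: [7/12, 5/12]
  2: [7/12, 5/12]
P^2 =
  1: [7/12, 5/12]
  2: [7/12, 5/12]
P^3 =
  1: [7/12, 5/12]
  2: [7/12, 5/12]

(P^3)[2 -> 2] = 5/12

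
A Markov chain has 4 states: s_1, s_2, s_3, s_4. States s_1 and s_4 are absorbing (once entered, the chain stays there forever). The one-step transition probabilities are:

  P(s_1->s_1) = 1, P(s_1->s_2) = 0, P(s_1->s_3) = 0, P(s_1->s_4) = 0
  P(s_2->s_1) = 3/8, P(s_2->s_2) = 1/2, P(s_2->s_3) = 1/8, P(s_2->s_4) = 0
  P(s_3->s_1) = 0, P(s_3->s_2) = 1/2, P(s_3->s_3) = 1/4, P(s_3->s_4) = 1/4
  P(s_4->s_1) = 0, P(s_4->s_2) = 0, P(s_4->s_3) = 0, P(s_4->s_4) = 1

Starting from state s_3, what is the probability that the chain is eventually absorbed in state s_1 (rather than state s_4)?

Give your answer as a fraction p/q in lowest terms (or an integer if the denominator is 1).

Let a_i = P(absorbed in s_1 | start in state i).
Boundary conditions: a_s_1 = 1, a_s_4 = 0.
For each transient state i, a_i = sum_j P(i->j) * a_j:
  a_s_2 = 3/8*a_s_1 + 1/2*a_s_2 + 1/8*a_s_3 + 0*a_s_4
  a_s_3 = 0*a_s_1 + 1/2*a_s_2 + 1/4*a_s_3 + 1/4*a_s_4

Substituting a_s_1 = 1 and a_s_4 = 0, rearrange to (I - Q) a = r where r[i] = P(i -> s_1):
  [1/2, -1/8] . (a_s_2, a_s_3) = 3/8
  [-1/2, 3/4] . (a_s_2, a_s_3) = 0

Solving yields:
  a_s_2 = 9/10
  a_s_3 = 3/5

Starting state is s_3, so the absorption probability is a_s_3 = 3/5.

Answer: 3/5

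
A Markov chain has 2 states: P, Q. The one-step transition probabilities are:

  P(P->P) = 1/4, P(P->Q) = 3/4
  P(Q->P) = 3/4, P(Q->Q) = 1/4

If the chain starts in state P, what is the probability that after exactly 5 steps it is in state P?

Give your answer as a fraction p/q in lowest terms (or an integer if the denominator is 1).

Answer: 31/64

Derivation:
Computing P^5 by repeated multiplication:
P^1 =
  P: [1/4, 3/4]
  Q: [3/4, 1/4]
P^2 =
  P: [5/8, 3/8]
  Q: [3/8, 5/8]
P^3 =
  P: [7/16, 9/16]
  Q: [9/16, 7/16]
P^4 =
  P: [17/32, 15/32]
  Q: [15/32, 17/32]
P^5 =
  P: [31/64, 33/64]
  Q: [33/64, 31/64]

(P^5)[P -> P] = 31/64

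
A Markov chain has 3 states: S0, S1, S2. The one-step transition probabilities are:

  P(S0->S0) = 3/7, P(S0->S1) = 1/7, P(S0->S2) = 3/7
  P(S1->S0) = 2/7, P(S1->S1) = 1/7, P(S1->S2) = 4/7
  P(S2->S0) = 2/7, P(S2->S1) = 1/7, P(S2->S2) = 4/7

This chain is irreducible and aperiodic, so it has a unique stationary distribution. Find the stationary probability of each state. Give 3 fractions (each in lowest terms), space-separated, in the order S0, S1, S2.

The stationary distribution satisfies pi = pi * P, i.e.:
  pi_S0 = 3/7*pi_S0 + 2/7*pi_S1 + 2/7*pi_S2
  pi_S1 = 1/7*pi_S0 + 1/7*pi_S1 + 1/7*pi_S2
  pi_S2 = 3/7*pi_S0 + 4/7*pi_S1 + 4/7*pi_S2
with normalization: pi_S0 + pi_S1 + pi_S2 = 1.

Using the first 2 balance equations plus normalization, the linear system A*pi = b is:
  [-4/7, 2/7, 2/7] . pi = 0
  [1/7, -6/7, 1/7] . pi = 0
  [1, 1, 1] . pi = 1

Solving yields:
  pi_S0 = 1/3
  pi_S1 = 1/7
  pi_S2 = 11/21

Verification (pi * P):
  1/3*3/7 + 1/7*2/7 + 11/21*2/7 = 1/3 = pi_S0  (ok)
  1/3*1/7 + 1/7*1/7 + 11/21*1/7 = 1/7 = pi_S1  (ok)
  1/3*3/7 + 1/7*4/7 + 11/21*4/7 = 11/21 = pi_S2  (ok)

Answer: 1/3 1/7 11/21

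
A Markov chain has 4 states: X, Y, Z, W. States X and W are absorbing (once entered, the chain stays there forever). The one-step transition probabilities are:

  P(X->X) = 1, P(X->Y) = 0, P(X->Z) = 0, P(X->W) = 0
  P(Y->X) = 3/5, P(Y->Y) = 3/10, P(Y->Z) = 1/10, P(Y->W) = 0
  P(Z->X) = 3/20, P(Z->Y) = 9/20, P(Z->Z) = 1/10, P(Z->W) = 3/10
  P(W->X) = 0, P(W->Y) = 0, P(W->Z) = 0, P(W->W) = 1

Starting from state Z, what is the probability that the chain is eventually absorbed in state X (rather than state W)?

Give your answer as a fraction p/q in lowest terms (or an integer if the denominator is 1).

Answer: 25/39

Derivation:
Let a_i = P(absorbed in X | start in state i).
Boundary conditions: a_X = 1, a_W = 0.
For each transient state i, a_i = sum_j P(i->j) * a_j:
  a_Y = 3/5*a_X + 3/10*a_Y + 1/10*a_Z + 0*a_W
  a_Z = 3/20*a_X + 9/20*a_Y + 1/10*a_Z + 3/10*a_W

Substituting a_X = 1 and a_W = 0, rearrange to (I - Q) a = r where r[i] = P(i -> X):
  [7/10, -1/10] . (a_Y, a_Z) = 3/5
  [-9/20, 9/10] . (a_Y, a_Z) = 3/20

Solving yields:
  a_Y = 37/39
  a_Z = 25/39

Starting state is Z, so the absorption probability is a_Z = 25/39.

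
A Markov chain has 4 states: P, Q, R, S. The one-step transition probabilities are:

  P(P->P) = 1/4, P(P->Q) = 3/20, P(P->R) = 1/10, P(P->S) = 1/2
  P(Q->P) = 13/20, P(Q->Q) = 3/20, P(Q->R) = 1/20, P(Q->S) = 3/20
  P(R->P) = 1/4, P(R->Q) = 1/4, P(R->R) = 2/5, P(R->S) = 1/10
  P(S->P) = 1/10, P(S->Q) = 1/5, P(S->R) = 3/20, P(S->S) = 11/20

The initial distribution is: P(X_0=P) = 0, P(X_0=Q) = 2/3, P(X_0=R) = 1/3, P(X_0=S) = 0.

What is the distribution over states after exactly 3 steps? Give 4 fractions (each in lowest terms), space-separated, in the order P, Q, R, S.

Answer: 6311/24000 881/4800 247/1600 3193/8000

Derivation:
Propagating the distribution step by step (d_{t+1} = d_t * P):
d_0 = (P=0, Q=2/3, R=1/3, S=0)
  d_1[P] = 0*1/4 + 2/3*13/20 + 1/3*1/4 + 0*1/10 = 31/60
  d_1[Q] = 0*3/20 + 2/3*3/20 + 1/3*1/4 + 0*1/5 = 11/60
  d_1[R] = 0*1/10 + 2/3*1/20 + 1/3*2/5 + 0*3/20 = 1/6
  d_1[S] = 0*1/2 + 2/3*3/20 + 1/3*1/10 + 0*11/20 = 2/15
d_1 = (P=31/60, Q=11/60, R=1/6, S=2/15)
  d_2[P] = 31/60*1/4 + 11/60*13/20 + 1/6*1/4 + 2/15*1/10 = 91/300
  d_2[Q] = 31/60*3/20 + 11/60*3/20 + 1/6*1/4 + 2/15*1/5 = 13/75
  d_2[R] = 31/60*1/10 + 11/60*1/20 + 1/6*2/5 + 2/15*3/20 = 59/400
  d_2[S] = 31/60*1/2 + 11/60*3/20 + 1/6*1/10 + 2/15*11/20 = 451/1200
d_2 = (P=91/300, Q=13/75, R=59/400, S=451/1200)
  d_3[P] = 91/300*1/4 + 13/75*13/20 + 59/400*1/4 + 451/1200*1/10 = 6311/24000
  d_3[Q] = 91/300*3/20 + 13/75*3/20 + 59/400*1/4 + 451/1200*1/5 = 881/4800
  d_3[R] = 91/300*1/10 + 13/75*1/20 + 59/400*2/5 + 451/1200*3/20 = 247/1600
  d_3[S] = 91/300*1/2 + 13/75*3/20 + 59/400*1/10 + 451/1200*11/20 = 3193/8000
d_3 = (P=6311/24000, Q=881/4800, R=247/1600, S=3193/8000)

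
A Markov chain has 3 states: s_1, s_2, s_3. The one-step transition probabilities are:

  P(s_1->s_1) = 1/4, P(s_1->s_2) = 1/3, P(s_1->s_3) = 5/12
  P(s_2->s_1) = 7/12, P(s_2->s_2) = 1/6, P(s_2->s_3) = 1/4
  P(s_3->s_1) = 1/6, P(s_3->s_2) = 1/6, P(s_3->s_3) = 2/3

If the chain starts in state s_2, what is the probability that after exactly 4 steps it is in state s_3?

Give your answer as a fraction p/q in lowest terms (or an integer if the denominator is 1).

Computing P^4 by repeated multiplication:
P^1 =
  s_1: [1/4, 1/3, 5/12]
  s_2: [7/12, 1/6, 1/4]
  s_3: [1/6, 1/6, 2/3]
P^2 =
  s_1: [47/144, 5/24, 67/144]
  s_2: [41/144, 19/72, 65/144]
  s_3: [1/4, 7/36, 5/9]
P^3 =
  s_1: [485/1728, 191/864, 287/576]
  s_2: [173/576, 185/864, 839/1728]
  s_3: [29/108, 5/24, 113/216]
P^4 =
  s_1: [5851/20736, 2213/10368, 10459/20736]
  s_2: [5825/20736, 749/3456, 10417/20736]
  s_3: [715/2592, 137/648, 443/864]

(P^4)[s_2 -> s_3] = 10417/20736

Answer: 10417/20736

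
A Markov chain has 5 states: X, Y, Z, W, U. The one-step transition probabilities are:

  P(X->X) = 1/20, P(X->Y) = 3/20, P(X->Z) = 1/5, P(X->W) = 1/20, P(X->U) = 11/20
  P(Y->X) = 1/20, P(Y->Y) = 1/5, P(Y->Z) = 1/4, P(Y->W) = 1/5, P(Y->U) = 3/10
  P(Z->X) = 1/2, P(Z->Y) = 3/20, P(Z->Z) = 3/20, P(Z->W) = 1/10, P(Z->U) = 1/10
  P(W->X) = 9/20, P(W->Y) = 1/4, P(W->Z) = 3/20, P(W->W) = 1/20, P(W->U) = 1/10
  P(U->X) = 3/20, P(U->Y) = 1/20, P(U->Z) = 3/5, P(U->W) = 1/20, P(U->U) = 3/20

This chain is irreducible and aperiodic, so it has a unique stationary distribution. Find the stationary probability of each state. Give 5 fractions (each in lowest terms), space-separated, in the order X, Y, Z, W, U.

Answer: 19315/81032 815/5788 11649/40516 866/10129 20081/81032

Derivation:
The stationary distribution satisfies pi = pi * P, i.e.:
  pi_X = 1/20*pi_X + 1/20*pi_Y + 1/2*pi_Z + 9/20*pi_W + 3/20*pi_U
  pi_Y = 3/20*pi_X + 1/5*pi_Y + 3/20*pi_Z + 1/4*pi_W + 1/20*pi_U
  pi_Z = 1/5*pi_X + 1/4*pi_Y + 3/20*pi_Z + 3/20*pi_W + 3/5*pi_U
  pi_W = 1/20*pi_X + 1/5*pi_Y + 1/10*pi_Z + 1/20*pi_W + 1/20*pi_U
  pi_U = 11/20*pi_X + 3/10*pi_Y + 1/10*pi_Z + 1/10*pi_W + 3/20*pi_U
with normalization: pi_X + pi_Y + pi_Z + pi_W + pi_U = 1.

Using the first 4 balance equations plus normalization, the linear system A*pi = b is:
  [-19/20, 1/20, 1/2, 9/20, 3/20] . pi = 0
  [3/20, -4/5, 3/20, 1/4, 1/20] . pi = 0
  [1/5, 1/4, -17/20, 3/20, 3/5] . pi = 0
  [1/20, 1/5, 1/10, -19/20, 1/20] . pi = 0
  [1, 1, 1, 1, 1] . pi = 1

Solving yields:
  pi_X = 19315/81032
  pi_Y = 815/5788
  pi_Z = 11649/40516
  pi_W = 866/10129
  pi_U = 20081/81032

Verification (pi * P):
  19315/81032*1/20 + 815/5788*1/20 + 11649/40516*1/2 + 866/10129*9/20 + 20081/81032*3/20 = 19315/81032 = pi_X  (ok)
  19315/81032*3/20 + 815/5788*1/5 + 11649/40516*3/20 + 866/10129*1/4 + 20081/81032*1/20 = 815/5788 = pi_Y  (ok)
  19315/81032*1/5 + 815/5788*1/4 + 11649/40516*3/20 + 866/10129*3/20 + 20081/81032*3/5 = 11649/40516 = pi_Z  (ok)
  19315/81032*1/20 + 815/5788*1/5 + 11649/40516*1/10 + 866/10129*1/20 + 20081/81032*1/20 = 866/10129 = pi_W  (ok)
  19315/81032*11/20 + 815/5788*3/10 + 11649/40516*1/10 + 866/10129*1/10 + 20081/81032*3/20 = 20081/81032 = pi_U  (ok)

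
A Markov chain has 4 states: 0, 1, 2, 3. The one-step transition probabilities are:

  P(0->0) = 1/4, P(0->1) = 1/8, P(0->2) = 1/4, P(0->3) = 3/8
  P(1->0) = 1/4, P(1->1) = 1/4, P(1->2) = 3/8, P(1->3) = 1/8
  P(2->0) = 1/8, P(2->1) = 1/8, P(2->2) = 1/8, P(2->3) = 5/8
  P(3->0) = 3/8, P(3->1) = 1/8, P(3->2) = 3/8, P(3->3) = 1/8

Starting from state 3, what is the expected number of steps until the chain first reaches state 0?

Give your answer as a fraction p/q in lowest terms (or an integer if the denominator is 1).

Answer: 280/79

Derivation:
Let h_i = expected steps to first reach 0 from state i.
Boundary: h_0 = 0.
First-step equations for the other states:
  h_1 = 1 + 1/4*h_0 + 1/4*h_1 + 3/8*h_2 + 1/8*h_3
  h_2 = 1 + 1/8*h_0 + 1/8*h_1 + 1/8*h_2 + 5/8*h_3
  h_3 = 1 + 3/8*h_0 + 1/8*h_1 + 3/8*h_2 + 1/8*h_3

Substituting h_0 = 0 and rearranging gives the linear system (I - Q) h = 1:
  [3/4, -3/8, -1/8] . (h_1, h_2, h_3) = 1
  [-1/8, 7/8, -5/8] . (h_1, h_2, h_3) = 1
  [-1/8, -3/8, 7/8] . (h_1, h_2, h_3) = 1

Solving yields:
  h_1 = 320/79
  h_2 = 336/79
  h_3 = 280/79

Starting state is 3, so the expected hitting time is h_3 = 280/79.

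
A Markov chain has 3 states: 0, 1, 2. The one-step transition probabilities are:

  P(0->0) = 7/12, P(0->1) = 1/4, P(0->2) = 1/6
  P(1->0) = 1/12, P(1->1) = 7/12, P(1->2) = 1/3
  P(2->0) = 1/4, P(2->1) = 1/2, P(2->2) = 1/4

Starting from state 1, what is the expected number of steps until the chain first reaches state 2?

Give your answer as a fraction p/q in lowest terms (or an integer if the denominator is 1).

Let h_i = expected steps to first reach 2 from state i.
Boundary: h_2 = 0.
First-step equations for the other states:
  h_0 = 1 + 7/12*h_0 + 1/4*h_1 + 1/6*h_2
  h_1 = 1 + 1/12*h_0 + 7/12*h_1 + 1/3*h_2

Substituting h_2 = 0 and rearranging gives the linear system (I - Q) h = 1:
  [5/12, -1/4] . (h_0, h_1) = 1
  [-1/12, 5/12] . (h_0, h_1) = 1

Solving yields:
  h_0 = 48/11
  h_1 = 36/11

Starting state is 1, so the expected hitting time is h_1 = 36/11.

Answer: 36/11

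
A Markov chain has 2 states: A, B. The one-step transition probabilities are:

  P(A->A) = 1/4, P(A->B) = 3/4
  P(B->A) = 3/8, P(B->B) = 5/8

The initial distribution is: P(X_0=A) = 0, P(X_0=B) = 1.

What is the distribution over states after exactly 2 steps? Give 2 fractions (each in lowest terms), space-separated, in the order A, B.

Propagating the distribution step by step (d_{t+1} = d_t * P):
d_0 = (A=0, B=1)
  d_1[A] = 0*1/4 + 1*3/8 = 3/8
  d_1[B] = 0*3/4 + 1*5/8 = 5/8
d_1 = (A=3/8, B=5/8)
  d_2[A] = 3/8*1/4 + 5/8*3/8 = 21/64
  d_2[B] = 3/8*3/4 + 5/8*5/8 = 43/64
d_2 = (A=21/64, B=43/64)

Answer: 21/64 43/64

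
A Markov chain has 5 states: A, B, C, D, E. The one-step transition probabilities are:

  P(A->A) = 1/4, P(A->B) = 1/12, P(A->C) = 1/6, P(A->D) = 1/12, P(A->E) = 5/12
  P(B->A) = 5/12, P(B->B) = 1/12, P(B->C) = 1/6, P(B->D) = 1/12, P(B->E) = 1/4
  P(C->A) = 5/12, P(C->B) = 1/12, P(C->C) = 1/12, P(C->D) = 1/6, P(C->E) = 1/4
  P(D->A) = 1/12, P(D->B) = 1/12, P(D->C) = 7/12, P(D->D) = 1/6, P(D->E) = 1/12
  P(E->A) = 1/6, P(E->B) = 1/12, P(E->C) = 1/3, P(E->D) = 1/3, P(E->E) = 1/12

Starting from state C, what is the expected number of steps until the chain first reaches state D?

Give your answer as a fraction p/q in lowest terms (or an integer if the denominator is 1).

Answer: 14544/2581

Derivation:
Let h_i = expected steps to first reach D from state i.
Boundary: h_D = 0.
First-step equations for the other states:
  h_A = 1 + 1/4*h_A + 1/12*h_B + 1/6*h_C + 1/12*h_D + 5/12*h_E
  h_B = 1 + 5/12*h_A + 1/12*h_B + 1/6*h_C + 1/12*h_D + 1/4*h_E
  h_C = 1 + 5/12*h_A + 1/12*h_B + 1/12*h_C + 1/6*h_D + 1/4*h_E
  h_E = 1 + 1/6*h_A + 1/12*h_B + 1/3*h_C + 1/3*h_D + 1/12*h_E

Substituting h_D = 0 and rearranging gives the linear system (I - Q) h = 1:
  [3/4, -1/12, -1/6, -5/12] . (h_A, h_B, h_C, h_E) = 1
  [-5/12, 11/12, -1/6, -1/4] . (h_A, h_B, h_C, h_E) = 1
  [-5/12, -1/12, 11/12, -1/4] . (h_A, h_B, h_C, h_E) = 1
  [-1/6, -1/12, -1/3, 11/12] . (h_A, h_B, h_C, h_E) = 1

Solving yields:
  h_A = 15264/2581
  h_B = 15756/2581
  h_C = 14544/2581
  h_E = 12312/2581

Starting state is C, so the expected hitting time is h_C = 14544/2581.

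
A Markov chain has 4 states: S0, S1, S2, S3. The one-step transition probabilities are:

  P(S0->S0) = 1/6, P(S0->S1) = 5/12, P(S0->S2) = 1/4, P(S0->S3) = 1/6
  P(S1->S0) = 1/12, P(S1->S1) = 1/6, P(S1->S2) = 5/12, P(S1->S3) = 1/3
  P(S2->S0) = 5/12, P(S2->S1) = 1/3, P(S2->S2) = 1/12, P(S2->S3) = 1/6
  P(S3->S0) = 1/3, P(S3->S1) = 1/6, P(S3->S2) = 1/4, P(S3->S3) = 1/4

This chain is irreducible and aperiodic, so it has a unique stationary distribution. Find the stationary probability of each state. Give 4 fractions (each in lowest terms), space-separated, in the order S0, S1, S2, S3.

Answer: 297/1208 653/2416 611/2416 279/1208

Derivation:
The stationary distribution satisfies pi = pi * P, i.e.:
  pi_S0 = 1/6*pi_S0 + 1/12*pi_S1 + 5/12*pi_S2 + 1/3*pi_S3
  pi_S1 = 5/12*pi_S0 + 1/6*pi_S1 + 1/3*pi_S2 + 1/6*pi_S3
  pi_S2 = 1/4*pi_S0 + 5/12*pi_S1 + 1/12*pi_S2 + 1/4*pi_S3
  pi_S3 = 1/6*pi_S0 + 1/3*pi_S1 + 1/6*pi_S2 + 1/4*pi_S3
with normalization: pi_S0 + pi_S1 + pi_S2 + pi_S3 = 1.

Using the first 3 balance equations plus normalization, the linear system A*pi = b is:
  [-5/6, 1/12, 5/12, 1/3] . pi = 0
  [5/12, -5/6, 1/3, 1/6] . pi = 0
  [1/4, 5/12, -11/12, 1/4] . pi = 0
  [1, 1, 1, 1] . pi = 1

Solving yields:
  pi_S0 = 297/1208
  pi_S1 = 653/2416
  pi_S2 = 611/2416
  pi_S3 = 279/1208

Verification (pi * P):
  297/1208*1/6 + 653/2416*1/12 + 611/2416*5/12 + 279/1208*1/3 = 297/1208 = pi_S0  (ok)
  297/1208*5/12 + 653/2416*1/6 + 611/2416*1/3 + 279/1208*1/6 = 653/2416 = pi_S1  (ok)
  297/1208*1/4 + 653/2416*5/12 + 611/2416*1/12 + 279/1208*1/4 = 611/2416 = pi_S2  (ok)
  297/1208*1/6 + 653/2416*1/3 + 611/2416*1/6 + 279/1208*1/4 = 279/1208 = pi_S3  (ok)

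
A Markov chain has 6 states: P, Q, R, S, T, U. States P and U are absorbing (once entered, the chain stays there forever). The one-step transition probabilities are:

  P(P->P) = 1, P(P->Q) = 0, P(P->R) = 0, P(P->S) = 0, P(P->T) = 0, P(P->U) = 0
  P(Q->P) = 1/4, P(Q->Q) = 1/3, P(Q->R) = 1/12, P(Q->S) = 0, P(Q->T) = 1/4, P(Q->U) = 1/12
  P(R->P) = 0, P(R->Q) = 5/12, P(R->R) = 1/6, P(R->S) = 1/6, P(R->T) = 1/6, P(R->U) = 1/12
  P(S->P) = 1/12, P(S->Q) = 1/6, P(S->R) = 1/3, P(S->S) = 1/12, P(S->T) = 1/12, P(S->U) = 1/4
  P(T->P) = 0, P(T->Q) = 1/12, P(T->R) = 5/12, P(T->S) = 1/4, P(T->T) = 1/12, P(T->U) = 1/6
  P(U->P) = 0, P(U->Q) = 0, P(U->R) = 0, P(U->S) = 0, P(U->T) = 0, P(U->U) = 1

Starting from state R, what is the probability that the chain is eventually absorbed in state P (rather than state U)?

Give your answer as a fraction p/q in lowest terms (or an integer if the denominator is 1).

Answer: 2273/5363

Derivation:
Let a_i = P(absorbed in P | start in state i).
Boundary conditions: a_P = 1, a_U = 0.
For each transient state i, a_i = sum_j P(i->j) * a_j:
  a_Q = 1/4*a_P + 1/3*a_Q + 1/12*a_R + 0*a_S + 1/4*a_T + 1/12*a_U
  a_R = 0*a_P + 5/12*a_Q + 1/6*a_R + 1/6*a_S + 1/6*a_T + 1/12*a_U
  a_S = 1/12*a_P + 1/6*a_Q + 1/3*a_R + 1/12*a_S + 1/12*a_T + 1/4*a_U
  a_T = 0*a_P + 1/12*a_Q + 5/12*a_R + 1/4*a_S + 1/12*a_T + 1/6*a_U

Substituting a_P = 1 and a_U = 0, rearrange to (I - Q) a = r where r[i] = P(i -> P):
  [2/3, -1/12, 0, -1/4] . (a_Q, a_R, a_S, a_T) = 1/4
  [-5/12, 5/6, -1/6, -1/6] . (a_Q, a_R, a_S, a_T) = 0
  [-1/6, -1/3, 11/12, -1/12] . (a_Q, a_R, a_S, a_T) = 1/12
  [-1/12, -5/12, -1/4, 11/12] . (a_Q, a_R, a_S, a_T) = 0

Solving yields:
  a_Q = 2992/5363
  a_R = 2273/5363
  a_S = 2027/5363
  a_T = 1858/5363

Starting state is R, so the absorption probability is a_R = 2273/5363.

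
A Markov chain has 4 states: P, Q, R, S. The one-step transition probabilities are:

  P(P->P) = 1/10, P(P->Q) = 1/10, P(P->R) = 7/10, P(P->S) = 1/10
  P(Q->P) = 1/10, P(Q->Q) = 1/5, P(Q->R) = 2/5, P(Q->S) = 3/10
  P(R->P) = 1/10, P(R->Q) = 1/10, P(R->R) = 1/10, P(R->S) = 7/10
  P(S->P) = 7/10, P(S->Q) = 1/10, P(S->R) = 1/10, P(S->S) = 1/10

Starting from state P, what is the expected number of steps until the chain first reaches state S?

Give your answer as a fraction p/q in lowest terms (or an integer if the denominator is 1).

Answer: 180/67

Derivation:
Let h_i = expected steps to first reach S from state i.
Boundary: h_S = 0.
First-step equations for the other states:
  h_P = 1 + 1/10*h_P + 1/10*h_Q + 7/10*h_R + 1/10*h_S
  h_Q = 1 + 1/10*h_P + 1/5*h_Q + 2/5*h_R + 3/10*h_S
  h_R = 1 + 1/10*h_P + 1/10*h_Q + 1/10*h_R + 7/10*h_S

Substituting h_S = 0 and rearranging gives the linear system (I - Q) h = 1:
  [9/10, -1/10, -7/10] . (h_P, h_Q, h_R) = 1
  [-1/10, 4/5, -2/5] . (h_P, h_Q, h_R) = 1
  [-1/10, -1/10, 9/10] . (h_P, h_Q, h_R) = 1

Solving yields:
  h_P = 180/67
  h_Q = 325/134
  h_R = 225/134

Starting state is P, so the expected hitting time is h_P = 180/67.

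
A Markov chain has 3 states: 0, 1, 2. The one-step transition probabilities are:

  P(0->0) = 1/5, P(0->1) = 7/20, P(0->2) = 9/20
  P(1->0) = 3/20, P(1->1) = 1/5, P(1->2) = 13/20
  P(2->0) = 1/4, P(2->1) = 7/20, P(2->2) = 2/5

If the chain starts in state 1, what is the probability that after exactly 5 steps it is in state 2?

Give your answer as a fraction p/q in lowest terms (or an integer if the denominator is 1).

Computing P^5 by repeated multiplication:
P^1 =
  0: [1/5, 7/20, 9/20]
  1: [3/20, 1/5, 13/20]
  2: [1/4, 7/20, 2/5]
P^2 =
  0: [41/200, 119/400, 199/400]
  1: [89/400, 8/25, 183/400]
  2: [81/400, 119/400, 1/2]
P^3 =
  0: [21/100, 2443/8000, 3877/8000]
  1: [331/1600, 151/500, 3929/8000]
  2: [1681/8000, 2443/8000, 969/2000]
P^4 =
  0: [16717/80000, 48671/160000, 15579/32000]
  1: [33513/160000, 3047/10000, 15547/32000]
  2: [33433/160000, 48671/160000, 9737/20000]
P^5 =
  0: [83653/400000, 973987/3200000, 1556789/3200000]
  1: [668983/3200000, 60859/200000, 1557273/3200000]
  2: [26769/128000, 973987/3200000, 389197/800000]

(P^5)[1 -> 2] = 1557273/3200000

Answer: 1557273/3200000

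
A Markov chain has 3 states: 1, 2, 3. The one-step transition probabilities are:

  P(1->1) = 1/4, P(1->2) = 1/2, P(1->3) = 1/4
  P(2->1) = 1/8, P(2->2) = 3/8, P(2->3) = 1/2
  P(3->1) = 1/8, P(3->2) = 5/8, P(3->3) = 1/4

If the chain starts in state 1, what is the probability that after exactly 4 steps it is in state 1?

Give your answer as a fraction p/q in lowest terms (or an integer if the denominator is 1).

Computing P^4 by repeated multiplication:
P^1 =
  1: [1/4, 1/2, 1/4]
  2: [1/8, 3/8, 1/2]
  3: [1/8, 5/8, 1/4]
P^2 =
  1: [5/32, 15/32, 3/8]
  2: [9/64, 33/64, 11/32]
  3: [9/64, 29/64, 13/32]
P^3 =
  1: [37/256, 125/256, 47/128]
  2: [73/512, 245/512, 97/256]
  3: [73/512, 253/512, 93/256]
P^4 =
  1: [293/2048, 993/2048, 381/1024]
  2: [585/4096, 1997/4096, 757/2048]
  3: [585/4096, 1981/4096, 765/2048]

(P^4)[1 -> 1] = 293/2048

Answer: 293/2048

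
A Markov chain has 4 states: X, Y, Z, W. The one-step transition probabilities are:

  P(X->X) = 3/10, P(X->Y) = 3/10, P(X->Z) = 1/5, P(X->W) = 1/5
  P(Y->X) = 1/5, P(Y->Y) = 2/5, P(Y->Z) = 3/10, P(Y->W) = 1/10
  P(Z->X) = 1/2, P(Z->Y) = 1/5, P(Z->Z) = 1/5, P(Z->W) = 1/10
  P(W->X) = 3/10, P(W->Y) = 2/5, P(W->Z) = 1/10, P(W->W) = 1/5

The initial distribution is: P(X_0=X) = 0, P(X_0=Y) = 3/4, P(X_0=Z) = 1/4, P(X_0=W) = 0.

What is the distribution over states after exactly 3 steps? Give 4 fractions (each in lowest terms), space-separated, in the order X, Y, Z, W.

Answer: 1253/4000 323/1000 109/500 583/4000

Derivation:
Propagating the distribution step by step (d_{t+1} = d_t * P):
d_0 = (X=0, Y=3/4, Z=1/4, W=0)
  d_1[X] = 0*3/10 + 3/4*1/5 + 1/4*1/2 + 0*3/10 = 11/40
  d_1[Y] = 0*3/10 + 3/4*2/5 + 1/4*1/5 + 0*2/5 = 7/20
  d_1[Z] = 0*1/5 + 3/4*3/10 + 1/4*1/5 + 0*1/10 = 11/40
  d_1[W] = 0*1/5 + 3/4*1/10 + 1/4*1/10 + 0*1/5 = 1/10
d_1 = (X=11/40, Y=7/20, Z=11/40, W=1/10)
  d_2[X] = 11/40*3/10 + 7/20*1/5 + 11/40*1/2 + 1/10*3/10 = 8/25
  d_2[Y] = 11/40*3/10 + 7/20*2/5 + 11/40*1/5 + 1/10*2/5 = 127/400
  d_2[Z] = 11/40*1/5 + 7/20*3/10 + 11/40*1/5 + 1/10*1/10 = 9/40
  d_2[W] = 11/40*1/5 + 7/20*1/10 + 11/40*1/10 + 1/10*1/5 = 11/80
d_2 = (X=8/25, Y=127/400, Z=9/40, W=11/80)
  d_3[X] = 8/25*3/10 + 127/400*1/5 + 9/40*1/2 + 11/80*3/10 = 1253/4000
  d_3[Y] = 8/25*3/10 + 127/400*2/5 + 9/40*1/5 + 11/80*2/5 = 323/1000
  d_3[Z] = 8/25*1/5 + 127/400*3/10 + 9/40*1/5 + 11/80*1/10 = 109/500
  d_3[W] = 8/25*1/5 + 127/400*1/10 + 9/40*1/10 + 11/80*1/5 = 583/4000
d_3 = (X=1253/4000, Y=323/1000, Z=109/500, W=583/4000)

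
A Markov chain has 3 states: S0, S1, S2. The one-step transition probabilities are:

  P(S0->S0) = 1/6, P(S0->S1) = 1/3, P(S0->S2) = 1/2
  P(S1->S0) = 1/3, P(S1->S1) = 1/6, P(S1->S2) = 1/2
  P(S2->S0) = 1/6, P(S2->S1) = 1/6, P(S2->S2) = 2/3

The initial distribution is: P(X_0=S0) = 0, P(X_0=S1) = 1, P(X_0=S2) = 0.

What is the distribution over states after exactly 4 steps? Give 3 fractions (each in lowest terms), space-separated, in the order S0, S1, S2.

Propagating the distribution step by step (d_{t+1} = d_t * P):
d_0 = (S0=0, S1=1, S2=0)
  d_1[S0] = 0*1/6 + 1*1/3 + 0*1/6 = 1/3
  d_1[S1] = 0*1/3 + 1*1/6 + 0*1/6 = 1/6
  d_1[S2] = 0*1/2 + 1*1/2 + 0*2/3 = 1/2
d_1 = (S0=1/3, S1=1/6, S2=1/2)
  d_2[S0] = 1/3*1/6 + 1/6*1/3 + 1/2*1/6 = 7/36
  d_2[S1] = 1/3*1/3 + 1/6*1/6 + 1/2*1/6 = 2/9
  d_2[S2] = 1/3*1/2 + 1/6*1/2 + 1/2*2/3 = 7/12
d_2 = (S0=7/36, S1=2/9, S2=7/12)
  d_3[S0] = 7/36*1/6 + 2/9*1/3 + 7/12*1/6 = 11/54
  d_3[S1] = 7/36*1/3 + 2/9*1/6 + 7/12*1/6 = 43/216
  d_3[S2] = 7/36*1/2 + 2/9*1/2 + 7/12*2/3 = 43/72
d_3 = (S0=11/54, S1=43/216, S2=43/72)
  d_4[S0] = 11/54*1/6 + 43/216*1/3 + 43/72*1/6 = 259/1296
  d_4[S1] = 11/54*1/3 + 43/216*1/6 + 43/72*1/6 = 65/324
  d_4[S2] = 11/54*1/2 + 43/216*1/2 + 43/72*2/3 = 259/432
d_4 = (S0=259/1296, S1=65/324, S2=259/432)

Answer: 259/1296 65/324 259/432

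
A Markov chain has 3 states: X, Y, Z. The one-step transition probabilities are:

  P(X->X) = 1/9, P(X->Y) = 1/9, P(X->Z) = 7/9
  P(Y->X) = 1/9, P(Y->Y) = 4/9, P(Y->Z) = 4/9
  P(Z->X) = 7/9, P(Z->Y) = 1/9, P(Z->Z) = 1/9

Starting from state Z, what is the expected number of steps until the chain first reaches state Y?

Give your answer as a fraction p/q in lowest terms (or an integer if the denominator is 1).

Let h_i = expected steps to first reach Y from state i.
Boundary: h_Y = 0.
First-step equations for the other states:
  h_X = 1 + 1/9*h_X + 1/9*h_Y + 7/9*h_Z
  h_Z = 1 + 7/9*h_X + 1/9*h_Y + 1/9*h_Z

Substituting h_Y = 0 and rearranging gives the linear system (I - Q) h = 1:
  [8/9, -7/9] . (h_X, h_Z) = 1
  [-7/9, 8/9] . (h_X, h_Z) = 1

Solving yields:
  h_X = 9
  h_Z = 9

Starting state is Z, so the expected hitting time is h_Z = 9.

Answer: 9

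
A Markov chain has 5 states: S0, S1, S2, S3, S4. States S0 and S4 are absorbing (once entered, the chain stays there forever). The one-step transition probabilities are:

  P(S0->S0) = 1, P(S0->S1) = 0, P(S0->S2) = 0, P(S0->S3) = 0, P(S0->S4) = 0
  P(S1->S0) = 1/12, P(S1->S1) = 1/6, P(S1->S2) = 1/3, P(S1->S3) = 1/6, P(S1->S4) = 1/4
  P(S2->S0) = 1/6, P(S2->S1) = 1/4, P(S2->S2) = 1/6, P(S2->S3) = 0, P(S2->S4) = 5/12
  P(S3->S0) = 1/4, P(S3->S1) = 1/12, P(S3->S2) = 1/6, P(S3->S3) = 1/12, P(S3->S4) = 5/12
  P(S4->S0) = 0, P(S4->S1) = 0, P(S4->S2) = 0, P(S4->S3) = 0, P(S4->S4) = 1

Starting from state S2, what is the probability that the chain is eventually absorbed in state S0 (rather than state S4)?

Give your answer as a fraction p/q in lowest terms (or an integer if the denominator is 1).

Answer: 89/312

Derivation:
Let a_i = P(absorbed in S0 | start in state i).
Boundary conditions: a_S0 = 1, a_S4 = 0.
For each transient state i, a_i = sum_j P(i->j) * a_j:
  a_S1 = 1/12*a_S0 + 1/6*a_S1 + 1/3*a_S2 + 1/6*a_S3 + 1/4*a_S4
  a_S2 = 1/6*a_S0 + 1/4*a_S1 + 1/6*a_S2 + 0*a_S3 + 5/12*a_S4
  a_S3 = 1/4*a_S0 + 1/12*a_S1 + 1/6*a_S2 + 1/12*a_S3 + 5/12*a_S4

Substituting a_S0 = 1 and a_S4 = 0, rearrange to (I - Q) a = r where r[i] = P(i -> S0):
  [5/6, -1/3, -1/6] . (a_S1, a_S2, a_S3) = 1/12
  [-1/4, 5/6, 0] . (a_S1, a_S2, a_S3) = 1/6
  [-1/12, -1/6, 11/12] . (a_S1, a_S2, a_S3) = 1/4

Solving yields:
  a_S1 = 133/468
  a_S2 = 89/312
  a_S3 = 41/117

Starting state is S2, so the absorption probability is a_S2 = 89/312.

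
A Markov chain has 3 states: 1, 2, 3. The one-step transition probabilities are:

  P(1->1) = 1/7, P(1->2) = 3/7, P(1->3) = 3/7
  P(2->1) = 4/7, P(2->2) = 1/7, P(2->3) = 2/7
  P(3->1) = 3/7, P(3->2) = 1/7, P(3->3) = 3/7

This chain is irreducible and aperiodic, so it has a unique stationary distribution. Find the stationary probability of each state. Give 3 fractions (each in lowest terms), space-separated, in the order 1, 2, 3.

The stationary distribution satisfies pi = pi * P, i.e.:
  pi_1 = 1/7*pi_1 + 4/7*pi_2 + 3/7*pi_3
  pi_2 = 3/7*pi_1 + 1/7*pi_2 + 1/7*pi_3
  pi_3 = 3/7*pi_1 + 2/7*pi_2 + 3/7*pi_3
with normalization: pi_1 + pi_2 + pi_3 = 1.

Using the first 2 balance equations plus normalization, the linear system A*pi = b is:
  [-6/7, 4/7, 3/7] . pi = 0
  [3/7, -6/7, 1/7] . pi = 0
  [1, 1, 1] . pi = 1

Solving yields:
  pi_1 = 22/61
  pi_2 = 15/61
  pi_3 = 24/61

Verification (pi * P):
  22/61*1/7 + 15/61*4/7 + 24/61*3/7 = 22/61 = pi_1  (ok)
  22/61*3/7 + 15/61*1/7 + 24/61*1/7 = 15/61 = pi_2  (ok)
  22/61*3/7 + 15/61*2/7 + 24/61*3/7 = 24/61 = pi_3  (ok)

Answer: 22/61 15/61 24/61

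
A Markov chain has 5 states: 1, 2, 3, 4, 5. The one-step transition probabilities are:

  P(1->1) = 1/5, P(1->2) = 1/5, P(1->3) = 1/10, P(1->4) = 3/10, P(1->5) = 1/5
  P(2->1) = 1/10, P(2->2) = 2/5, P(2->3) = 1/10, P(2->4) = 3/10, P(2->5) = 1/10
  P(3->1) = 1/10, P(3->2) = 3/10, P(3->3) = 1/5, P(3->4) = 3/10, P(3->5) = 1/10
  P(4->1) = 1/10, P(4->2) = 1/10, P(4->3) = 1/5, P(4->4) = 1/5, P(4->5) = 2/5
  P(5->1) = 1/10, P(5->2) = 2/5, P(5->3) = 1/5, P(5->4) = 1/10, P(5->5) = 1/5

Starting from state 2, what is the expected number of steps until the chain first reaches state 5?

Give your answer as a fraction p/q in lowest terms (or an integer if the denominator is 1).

Answer: 990/191

Derivation:
Let h_i = expected steps to first reach 5 from state i.
Boundary: h_5 = 0.
First-step equations for the other states:
  h_1 = 1 + 1/5*h_1 + 1/5*h_2 + 1/10*h_3 + 3/10*h_4 + 1/5*h_5
  h_2 = 1 + 1/10*h_1 + 2/5*h_2 + 1/10*h_3 + 3/10*h_4 + 1/10*h_5
  h_3 = 1 + 1/10*h_1 + 3/10*h_2 + 1/5*h_3 + 3/10*h_4 + 1/10*h_5
  h_4 = 1 + 1/10*h_1 + 1/10*h_2 + 1/5*h_3 + 1/5*h_4 + 2/5*h_5

Substituting h_5 = 0 and rearranging gives the linear system (I - Q) h = 1:
  [4/5, -1/5, -1/10, -3/10] . (h_1, h_2, h_3, h_4) = 1
  [-1/10, 3/5, -1/10, -3/10] . (h_1, h_2, h_3, h_4) = 1
  [-1/10, -3/10, 4/5, -3/10] . (h_1, h_2, h_3, h_4) = 1
  [-1/10, -1/10, -1/5, 4/5] . (h_1, h_2, h_3, h_4) = 1

Solving yields:
  h_1 = 880/191
  h_2 = 990/191
  h_3 = 990/191
  h_4 = 720/191

Starting state is 2, so the expected hitting time is h_2 = 990/191.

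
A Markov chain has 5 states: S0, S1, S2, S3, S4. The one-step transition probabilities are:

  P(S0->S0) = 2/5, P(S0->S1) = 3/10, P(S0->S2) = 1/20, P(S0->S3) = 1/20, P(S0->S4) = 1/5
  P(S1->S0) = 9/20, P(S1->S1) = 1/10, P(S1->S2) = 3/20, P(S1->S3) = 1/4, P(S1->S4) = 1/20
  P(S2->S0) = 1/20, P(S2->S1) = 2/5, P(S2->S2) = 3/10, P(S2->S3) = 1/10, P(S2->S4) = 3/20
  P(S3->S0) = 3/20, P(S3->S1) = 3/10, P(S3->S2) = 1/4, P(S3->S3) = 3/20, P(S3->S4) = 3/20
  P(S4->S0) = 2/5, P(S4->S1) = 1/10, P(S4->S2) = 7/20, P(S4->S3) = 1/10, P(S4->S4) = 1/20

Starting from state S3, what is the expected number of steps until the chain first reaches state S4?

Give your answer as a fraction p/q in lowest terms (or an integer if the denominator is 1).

Answer: 1126/155

Derivation:
Let h_i = expected steps to first reach S4 from state i.
Boundary: h_S4 = 0.
First-step equations for the other states:
  h_S0 = 1 + 2/5*h_S0 + 3/10*h_S1 + 1/20*h_S2 + 1/20*h_S3 + 1/5*h_S4
  h_S1 = 1 + 9/20*h_S0 + 1/10*h_S1 + 3/20*h_S2 + 1/4*h_S3 + 1/20*h_S4
  h_S2 = 1 + 1/20*h_S0 + 2/5*h_S1 + 3/10*h_S2 + 1/10*h_S3 + 3/20*h_S4
  h_S3 = 1 + 3/20*h_S0 + 3/10*h_S1 + 1/4*h_S2 + 3/20*h_S3 + 3/20*h_S4

Substituting h_S4 = 0 and rearranging gives the linear system (I - Q) h = 1:
  [3/5, -3/10, -1/20, -1/20] . (h_S0, h_S1, h_S2, h_S3) = 1
  [-9/20, 9/10, -3/20, -1/4] . (h_S0, h_S1, h_S2, h_S3) = 1
  [-1/20, -2/5, 7/10, -1/10] . (h_S0, h_S1, h_S2, h_S3) = 1
  [-3/20, -3/10, -1/4, 17/20] . (h_S0, h_S1, h_S2, h_S3) = 1

Solving yields:
  h_S0 = 628/93
  h_S1 = 116/15
  h_S2 = 1142/155
  h_S3 = 1126/155

Starting state is S3, so the expected hitting time is h_S3 = 1126/155.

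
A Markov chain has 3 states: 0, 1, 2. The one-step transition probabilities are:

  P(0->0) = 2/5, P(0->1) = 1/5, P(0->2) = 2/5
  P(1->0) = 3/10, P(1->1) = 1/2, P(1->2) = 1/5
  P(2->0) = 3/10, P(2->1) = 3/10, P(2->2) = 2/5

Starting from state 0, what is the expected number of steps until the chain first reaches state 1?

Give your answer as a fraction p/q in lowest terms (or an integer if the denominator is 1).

Let h_i = expected steps to first reach 1 from state i.
Boundary: h_1 = 0.
First-step equations for the other states:
  h_0 = 1 + 2/5*h_0 + 1/5*h_1 + 2/5*h_2
  h_2 = 1 + 3/10*h_0 + 3/10*h_1 + 2/5*h_2

Substituting h_1 = 0 and rearranging gives the linear system (I - Q) h = 1:
  [3/5, -2/5] . (h_0, h_2) = 1
  [-3/10, 3/5] . (h_0, h_2) = 1

Solving yields:
  h_0 = 25/6
  h_2 = 15/4

Starting state is 0, so the expected hitting time is h_0 = 25/6.

Answer: 25/6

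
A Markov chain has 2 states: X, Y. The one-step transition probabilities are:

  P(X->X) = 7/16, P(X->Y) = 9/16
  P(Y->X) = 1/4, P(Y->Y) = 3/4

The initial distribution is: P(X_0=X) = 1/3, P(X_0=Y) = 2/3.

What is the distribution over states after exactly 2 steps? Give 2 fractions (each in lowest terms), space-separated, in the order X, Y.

Answer: 79/256 177/256

Derivation:
Propagating the distribution step by step (d_{t+1} = d_t * P):
d_0 = (X=1/3, Y=2/3)
  d_1[X] = 1/3*7/16 + 2/3*1/4 = 5/16
  d_1[Y] = 1/3*9/16 + 2/3*3/4 = 11/16
d_1 = (X=5/16, Y=11/16)
  d_2[X] = 5/16*7/16 + 11/16*1/4 = 79/256
  d_2[Y] = 5/16*9/16 + 11/16*3/4 = 177/256
d_2 = (X=79/256, Y=177/256)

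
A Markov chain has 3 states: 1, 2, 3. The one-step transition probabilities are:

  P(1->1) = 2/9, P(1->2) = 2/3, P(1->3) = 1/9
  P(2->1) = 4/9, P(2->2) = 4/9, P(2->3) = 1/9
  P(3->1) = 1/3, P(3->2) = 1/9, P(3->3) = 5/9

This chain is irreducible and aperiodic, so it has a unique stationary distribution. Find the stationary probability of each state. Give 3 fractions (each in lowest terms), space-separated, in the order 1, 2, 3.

Answer: 19/55 5/11 1/5

Derivation:
The stationary distribution satisfies pi = pi * P, i.e.:
  pi_1 = 2/9*pi_1 + 4/9*pi_2 + 1/3*pi_3
  pi_2 = 2/3*pi_1 + 4/9*pi_2 + 1/9*pi_3
  pi_3 = 1/9*pi_1 + 1/9*pi_2 + 5/9*pi_3
with normalization: pi_1 + pi_2 + pi_3 = 1.

Using the first 2 balance equations plus normalization, the linear system A*pi = b is:
  [-7/9, 4/9, 1/3] . pi = 0
  [2/3, -5/9, 1/9] . pi = 0
  [1, 1, 1] . pi = 1

Solving yields:
  pi_1 = 19/55
  pi_2 = 5/11
  pi_3 = 1/5

Verification (pi * P):
  19/55*2/9 + 5/11*4/9 + 1/5*1/3 = 19/55 = pi_1  (ok)
  19/55*2/3 + 5/11*4/9 + 1/5*1/9 = 5/11 = pi_2  (ok)
  19/55*1/9 + 5/11*1/9 + 1/5*5/9 = 1/5 = pi_3  (ok)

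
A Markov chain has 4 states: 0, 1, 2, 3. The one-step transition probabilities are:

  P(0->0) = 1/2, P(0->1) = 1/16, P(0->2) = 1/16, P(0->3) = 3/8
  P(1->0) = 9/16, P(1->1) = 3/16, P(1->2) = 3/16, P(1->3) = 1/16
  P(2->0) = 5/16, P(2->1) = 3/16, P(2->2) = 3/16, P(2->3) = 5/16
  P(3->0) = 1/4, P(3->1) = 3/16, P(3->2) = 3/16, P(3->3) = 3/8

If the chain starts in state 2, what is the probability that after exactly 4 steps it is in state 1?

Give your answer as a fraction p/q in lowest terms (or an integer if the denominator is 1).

Computing P^4 by repeated multiplication:
P^1 =
  0: [1/2, 1/16, 1/16, 3/8]
  1: [9/16, 3/16, 3/16, 1/16]
  2: [5/16, 3/16, 3/16, 5/16]
  3: [1/4, 3/16, 3/16, 3/8]
P^2 =
  0: [51/128, 1/8, 1/8, 45/128]
  1: [59/128, 15/128, 15/128, 39/128]
  2: [51/128, 19/128, 19/128, 39/128]
  3: [49/128, 5/32, 5/32, 39/128]
P^3 =
  0: [203/512, 141/1024, 141/1024, 21/64]
  1: [419/1024, 133/1024, 133/1024, 339/1024]
  2: [415/1024, 141/1024, 141/1024, 327/1024]
  3: [207/512, 143/1024, 143/1024, 81/256]
P^4 =
  0: [3283/8192, 565/4096, 565/4096, 2649/8192]
  1: [3285/8192, 1117/8192, 1117/8192, 2673/8192]
  2: [3301/8192, 1121/8192, 1121/8192, 2649/8192]
  3: [3305/8192, 561/4096, 561/4096, 2643/8192]

(P^4)[2 -> 1] = 1121/8192

Answer: 1121/8192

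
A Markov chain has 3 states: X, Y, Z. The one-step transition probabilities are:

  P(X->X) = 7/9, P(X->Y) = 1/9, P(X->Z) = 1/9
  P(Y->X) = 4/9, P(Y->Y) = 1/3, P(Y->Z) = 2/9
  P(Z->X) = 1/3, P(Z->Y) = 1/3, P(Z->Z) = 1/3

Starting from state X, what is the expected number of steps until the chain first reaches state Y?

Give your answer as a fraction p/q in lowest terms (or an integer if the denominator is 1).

Let h_i = expected steps to first reach Y from state i.
Boundary: h_Y = 0.
First-step equations for the other states:
  h_X = 1 + 7/9*h_X + 1/9*h_Y + 1/9*h_Z
  h_Z = 1 + 1/3*h_X + 1/3*h_Y + 1/3*h_Z

Substituting h_Y = 0 and rearranging gives the linear system (I - Q) h = 1:
  [2/9, -1/9] . (h_X, h_Z) = 1
  [-1/3, 2/3] . (h_X, h_Z) = 1

Solving yields:
  h_X = 7
  h_Z = 5

Starting state is X, so the expected hitting time is h_X = 7.

Answer: 7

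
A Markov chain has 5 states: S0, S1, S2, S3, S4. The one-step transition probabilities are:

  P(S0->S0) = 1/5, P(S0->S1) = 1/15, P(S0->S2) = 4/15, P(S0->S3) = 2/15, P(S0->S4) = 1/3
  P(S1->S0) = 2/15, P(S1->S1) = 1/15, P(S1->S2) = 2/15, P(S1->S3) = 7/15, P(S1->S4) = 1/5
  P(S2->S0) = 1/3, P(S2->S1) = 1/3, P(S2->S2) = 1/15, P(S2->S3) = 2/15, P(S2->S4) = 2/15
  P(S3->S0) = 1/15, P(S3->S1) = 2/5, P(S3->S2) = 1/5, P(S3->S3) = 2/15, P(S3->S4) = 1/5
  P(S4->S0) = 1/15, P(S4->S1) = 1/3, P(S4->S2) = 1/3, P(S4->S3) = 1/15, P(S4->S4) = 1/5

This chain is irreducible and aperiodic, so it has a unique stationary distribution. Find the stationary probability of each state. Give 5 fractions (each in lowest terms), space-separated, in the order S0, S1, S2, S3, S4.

The stationary distribution satisfies pi = pi * P, i.e.:
  pi_S0 = 1/5*pi_S0 + 2/15*pi_S1 + 1/3*pi_S2 + 1/15*pi_S3 + 1/15*pi_S4
  pi_S1 = 1/15*pi_S0 + 1/15*pi_S1 + 1/3*pi_S2 + 2/5*pi_S3 + 1/3*pi_S4
  pi_S2 = 4/15*pi_S0 + 2/15*pi_S1 + 1/15*pi_S2 + 1/5*pi_S3 + 1/3*pi_S4
  pi_S3 = 2/15*pi_S0 + 7/15*pi_S1 + 2/15*pi_S2 + 2/15*pi_S3 + 1/15*pi_S4
  pi_S4 = 1/3*pi_S0 + 1/5*pi_S1 + 2/15*pi_S2 + 1/5*pi_S3 + 1/5*pi_S4
with normalization: pi_S0 + pi_S1 + pi_S2 + pi_S3 + pi_S4 = 1.

Using the first 4 balance equations plus normalization, the linear system A*pi = b is:
  [-4/5, 2/15, 1/3, 1/15, 1/15] . pi = 0
  [1/15, -14/15, 1/3, 2/5, 1/3] . pi = 0
  [4/15, 2/15, -14/15, 1/5, 1/3] . pi = 0
  [2/15, 7/15, 2/15, -13/15, 1/15] . pi = 0
  [1, 1, 1, 1, 1] . pi = 1

Solving yields:
  pi_S0 = 10301/66147
  pi_S1 = 15934/66147
  pi_S2 = 12958/66147
  pi_S3 = 4405/22049
  pi_S4 = 13739/66147

Verification (pi * P):
  10301/66147*1/5 + 15934/66147*2/15 + 12958/66147*1/3 + 4405/22049*1/15 + 13739/66147*1/15 = 10301/66147 = pi_S0  (ok)
  10301/66147*1/15 + 15934/66147*1/15 + 12958/66147*1/3 + 4405/22049*2/5 + 13739/66147*1/3 = 15934/66147 = pi_S1  (ok)
  10301/66147*4/15 + 15934/66147*2/15 + 12958/66147*1/15 + 4405/22049*1/5 + 13739/66147*1/3 = 12958/66147 = pi_S2  (ok)
  10301/66147*2/15 + 15934/66147*7/15 + 12958/66147*2/15 + 4405/22049*2/15 + 13739/66147*1/15 = 4405/22049 = pi_S3  (ok)
  10301/66147*1/3 + 15934/66147*1/5 + 12958/66147*2/15 + 4405/22049*1/5 + 13739/66147*1/5 = 13739/66147 = pi_S4  (ok)

Answer: 10301/66147 15934/66147 12958/66147 4405/22049 13739/66147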